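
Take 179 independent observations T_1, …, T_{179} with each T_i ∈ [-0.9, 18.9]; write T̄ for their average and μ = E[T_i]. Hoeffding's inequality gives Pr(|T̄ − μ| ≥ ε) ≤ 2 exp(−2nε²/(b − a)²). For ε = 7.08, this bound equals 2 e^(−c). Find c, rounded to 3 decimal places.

c = 2nε²/(b − a)² = 2·179·7.08² / 19.8² = 45.7740.

45.774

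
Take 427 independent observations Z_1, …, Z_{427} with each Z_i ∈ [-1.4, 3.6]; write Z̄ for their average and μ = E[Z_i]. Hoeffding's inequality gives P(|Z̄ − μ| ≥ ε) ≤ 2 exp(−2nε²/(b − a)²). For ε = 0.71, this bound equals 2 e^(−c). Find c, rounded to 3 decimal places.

17.220

c = 2nε²/(b − a)² = 2·427·0.71² / 5² = 17.2201.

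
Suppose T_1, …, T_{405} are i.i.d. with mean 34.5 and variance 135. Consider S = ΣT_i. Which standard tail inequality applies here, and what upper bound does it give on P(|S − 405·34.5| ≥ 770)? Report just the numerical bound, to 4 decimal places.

0.0922

With mean and variance of each term known, Chebyshev's inequality bounds the deviation of the sum (or sample mean).
Var(S) = n·Var(T_i) = 405·135 = 54675.
Chebyshev: P(|S − 405·34.5| ≥ 770) ≤ Var(S)/770² = 54675/592900 = 0.0922.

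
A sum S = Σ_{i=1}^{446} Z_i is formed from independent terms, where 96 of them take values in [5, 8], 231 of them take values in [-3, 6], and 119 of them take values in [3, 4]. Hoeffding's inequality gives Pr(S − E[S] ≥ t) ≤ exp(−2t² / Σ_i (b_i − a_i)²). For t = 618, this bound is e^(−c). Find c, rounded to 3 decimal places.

38.786

Σ(b_i − a_i)² = 96·3² + 231·9² + 119·1² = 19694.
c = 2t² / 19694 = 2·618² / 19694 = 38.7858.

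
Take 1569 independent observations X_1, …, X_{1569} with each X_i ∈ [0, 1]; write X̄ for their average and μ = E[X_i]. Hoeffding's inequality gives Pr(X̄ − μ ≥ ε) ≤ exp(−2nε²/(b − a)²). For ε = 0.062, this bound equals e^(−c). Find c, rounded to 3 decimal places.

12.062

c = 2nε²/(b − a)² = 2·1569·0.062² / 1² = 12.0625.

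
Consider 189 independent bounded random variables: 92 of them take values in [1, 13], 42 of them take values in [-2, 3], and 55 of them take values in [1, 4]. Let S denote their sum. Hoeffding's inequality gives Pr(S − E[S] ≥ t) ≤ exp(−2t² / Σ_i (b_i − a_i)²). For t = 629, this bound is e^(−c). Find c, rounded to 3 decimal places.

53.490

Σ(b_i − a_i)² = 92·12² + 42·5² + 55·3² = 14793.
c = 2t² / 14793 = 2·629² / 14793 = 53.4903.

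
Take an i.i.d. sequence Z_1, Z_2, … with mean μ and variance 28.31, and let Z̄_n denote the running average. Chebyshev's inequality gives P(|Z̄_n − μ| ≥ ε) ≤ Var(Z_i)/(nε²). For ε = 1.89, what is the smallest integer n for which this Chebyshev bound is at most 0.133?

60

Require 28.31/(n·1.89²) ≤ 0.133, i.e. n ≥ 28.31/(0.133·1.89²) = 59.589.
The smallest integer n is 60.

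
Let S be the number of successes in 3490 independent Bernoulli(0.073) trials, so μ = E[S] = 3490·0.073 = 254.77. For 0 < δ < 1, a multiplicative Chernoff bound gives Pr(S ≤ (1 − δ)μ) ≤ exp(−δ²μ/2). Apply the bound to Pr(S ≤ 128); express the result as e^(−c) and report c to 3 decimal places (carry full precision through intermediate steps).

Write 128 = (1 − δ)μ, so δ = 1 − 128/254.77 = 0.4975861…
Then the exponent is δ²μ/2 = (μ − 128)²/(2μ) = 31.539492.

31.539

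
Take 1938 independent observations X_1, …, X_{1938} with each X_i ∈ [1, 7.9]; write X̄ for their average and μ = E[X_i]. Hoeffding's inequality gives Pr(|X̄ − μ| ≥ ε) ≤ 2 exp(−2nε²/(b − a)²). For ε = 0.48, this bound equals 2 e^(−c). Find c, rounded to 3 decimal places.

18.757

c = 2nε²/(b − a)² = 2·1938·0.48² / 6.9² = 18.7572.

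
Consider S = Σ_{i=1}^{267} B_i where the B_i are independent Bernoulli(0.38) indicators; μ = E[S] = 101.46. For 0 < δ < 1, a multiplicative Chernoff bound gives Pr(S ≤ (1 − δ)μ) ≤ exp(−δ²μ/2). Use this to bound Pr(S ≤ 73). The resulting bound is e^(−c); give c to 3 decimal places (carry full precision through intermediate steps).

Write 73 = (1 − δ)μ, so δ = 1 − 73/101.46 = 0.2805046…
Then the exponent is δ²μ/2 = (μ − 73)²/(2μ) = 3.991581.

3.992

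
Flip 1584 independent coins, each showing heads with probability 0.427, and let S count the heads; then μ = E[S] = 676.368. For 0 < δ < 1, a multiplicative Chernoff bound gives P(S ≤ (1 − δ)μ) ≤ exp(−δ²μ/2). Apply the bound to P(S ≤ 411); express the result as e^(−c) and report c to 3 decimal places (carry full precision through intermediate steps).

Write 411 = (1 − δ)μ, so δ = 1 − 411/676.368 = 0.3923426…
Then the exponent is δ²μ/2 = (μ − 411)²/(2μ) = 52.057590.

52.058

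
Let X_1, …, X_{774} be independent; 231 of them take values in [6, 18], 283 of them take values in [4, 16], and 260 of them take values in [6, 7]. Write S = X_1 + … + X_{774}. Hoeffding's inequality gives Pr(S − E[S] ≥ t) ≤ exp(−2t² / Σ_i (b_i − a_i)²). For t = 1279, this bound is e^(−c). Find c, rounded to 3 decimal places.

Σ(b_i − a_i)² = 231·12² + 283·12² + 260·1² = 74276.
c = 2t² / 74276 = 2·1279² / 74276 = 44.0476.

44.048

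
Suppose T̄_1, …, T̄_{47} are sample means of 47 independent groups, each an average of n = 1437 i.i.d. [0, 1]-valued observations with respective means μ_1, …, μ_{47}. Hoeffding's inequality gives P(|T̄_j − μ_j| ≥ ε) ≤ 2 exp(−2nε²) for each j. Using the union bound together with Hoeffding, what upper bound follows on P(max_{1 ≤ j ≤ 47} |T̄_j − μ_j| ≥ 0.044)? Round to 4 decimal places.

0.3603

Per-experiment Hoeffding bound: 2·exp(−2·1437·0.044²) = 2·exp(−5.56406) = 0.0076663.
Union bound over 47 events: 47·0.0076663 = 0.36032.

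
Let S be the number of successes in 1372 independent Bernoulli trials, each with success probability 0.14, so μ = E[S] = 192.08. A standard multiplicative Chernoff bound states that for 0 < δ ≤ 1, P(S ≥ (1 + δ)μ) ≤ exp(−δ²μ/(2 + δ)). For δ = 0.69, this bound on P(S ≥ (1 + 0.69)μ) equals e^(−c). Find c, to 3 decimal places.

c = δ²μ/(2 + δ) = 0.69²·192.08/(2 + 0.69) = 33.9960.

33.996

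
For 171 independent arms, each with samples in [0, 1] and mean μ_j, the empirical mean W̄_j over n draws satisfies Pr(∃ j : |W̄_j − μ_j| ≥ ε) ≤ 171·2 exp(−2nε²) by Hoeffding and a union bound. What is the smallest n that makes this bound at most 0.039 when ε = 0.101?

446

Need 2·171·exp(−2nε²) ≤ 0.039, i.e. exp(−2nε²) ≤ 0.039/342.
So 2nε² ≥ ln(342/0.039) = 9.079004.
Hence n ≥ 9.079004/(2·0.101²) = 445.006.
The smallest integer n is 446.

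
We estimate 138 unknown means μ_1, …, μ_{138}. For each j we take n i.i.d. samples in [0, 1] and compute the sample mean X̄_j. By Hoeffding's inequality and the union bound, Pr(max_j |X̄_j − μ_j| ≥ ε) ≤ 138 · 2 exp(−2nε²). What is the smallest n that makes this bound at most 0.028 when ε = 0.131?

268

Need 2·138·exp(−2nε²) ≤ 0.028, i.e. exp(−2nε²) ≤ 0.028/276.
So 2nε² ≥ ln(276/0.028) = 9.195952.
Hence n ≥ 9.195952/(2·0.131²) = 267.932.
The smallest integer n is 268.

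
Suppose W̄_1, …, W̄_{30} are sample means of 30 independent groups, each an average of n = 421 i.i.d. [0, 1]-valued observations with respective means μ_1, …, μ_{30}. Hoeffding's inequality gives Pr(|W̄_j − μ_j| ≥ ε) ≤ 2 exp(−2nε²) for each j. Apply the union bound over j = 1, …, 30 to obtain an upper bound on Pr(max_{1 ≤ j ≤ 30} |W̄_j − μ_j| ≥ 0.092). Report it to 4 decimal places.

Per-experiment Hoeffding bound: 2·exp(−2·421·0.092²) = 2·exp(−7.12669) = 0.0016068.
Union bound over 30 events: 30·0.0016068 = 0.04820.

0.0482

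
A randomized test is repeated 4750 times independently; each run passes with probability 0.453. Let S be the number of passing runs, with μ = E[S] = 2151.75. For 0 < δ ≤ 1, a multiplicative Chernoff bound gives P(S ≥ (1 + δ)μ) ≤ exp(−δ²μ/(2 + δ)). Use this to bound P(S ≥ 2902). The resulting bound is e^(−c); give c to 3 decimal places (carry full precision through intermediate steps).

111.378

Write 2902 = (1 + δ)μ, so δ = 2902/2151.75 − 1 = 0.3486697…
Then the exponent is δ²μ/(2 + δ) = (2902 − μ)² / (μ·(2 + δ)) = 111.377702.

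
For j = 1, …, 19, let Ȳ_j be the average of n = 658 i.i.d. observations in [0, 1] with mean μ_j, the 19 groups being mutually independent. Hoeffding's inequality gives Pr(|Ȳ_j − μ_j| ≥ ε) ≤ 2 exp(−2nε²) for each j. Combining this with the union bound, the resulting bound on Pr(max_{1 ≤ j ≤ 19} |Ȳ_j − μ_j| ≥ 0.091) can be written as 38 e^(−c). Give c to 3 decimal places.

10.898

Union bound over the 19 events: Pr(max_{1 ≤ j ≤ 19} |Ȳ_j − μ_j| ≥ 0.091) ≤ 19·2·exp(−2nε²) = 38 exp(−2·658·0.091²).
So c = 2·658·0.091² = 10.8978.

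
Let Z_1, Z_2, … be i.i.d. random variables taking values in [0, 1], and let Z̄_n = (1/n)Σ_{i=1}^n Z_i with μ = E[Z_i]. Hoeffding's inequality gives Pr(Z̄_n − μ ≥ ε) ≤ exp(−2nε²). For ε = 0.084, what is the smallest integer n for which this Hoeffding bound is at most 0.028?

254

Require exp(−2nε²) ≤ 0.028, i.e. 2nε² ≥ ln(1/0.028) = 3.575551.
So n ≥ 3.575551 / (2·0.084²) = 253.370.
The smallest integer n is 254.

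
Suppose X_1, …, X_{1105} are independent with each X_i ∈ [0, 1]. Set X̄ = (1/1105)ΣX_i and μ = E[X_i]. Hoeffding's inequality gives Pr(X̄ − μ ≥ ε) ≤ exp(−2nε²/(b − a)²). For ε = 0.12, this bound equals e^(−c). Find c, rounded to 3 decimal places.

c = 2nε²/(b − a)² = 2·1105·0.12² / 1² = 31.8240.

31.824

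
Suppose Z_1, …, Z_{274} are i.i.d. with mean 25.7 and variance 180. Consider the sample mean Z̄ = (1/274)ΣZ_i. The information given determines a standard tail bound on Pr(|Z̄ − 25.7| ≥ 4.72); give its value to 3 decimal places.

With mean and variance of each term known, Chebyshev's inequality bounds the deviation of the sum (or sample mean).
Var(Z̄) = Var(Z_i)/n = 180/274 = 0.65693.
Chebyshev: Pr(|Z̄ − 25.7| ≥ 4.72) ≤ Var(Z̄)/(4.72)² = 180/(274·4.72²) = 0.0295.

0.029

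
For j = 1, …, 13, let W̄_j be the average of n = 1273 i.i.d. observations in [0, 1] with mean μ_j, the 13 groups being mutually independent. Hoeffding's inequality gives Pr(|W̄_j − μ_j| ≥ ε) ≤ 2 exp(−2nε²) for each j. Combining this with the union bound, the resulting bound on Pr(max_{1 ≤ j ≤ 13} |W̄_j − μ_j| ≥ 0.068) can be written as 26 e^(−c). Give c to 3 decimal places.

11.773

Union bound over the 13 events: Pr(max_{1 ≤ j ≤ 13} |W̄_j − μ_j| ≥ 0.068) ≤ 13·2·exp(−2nε²) = 26 exp(−2·1273·0.068²).
So c = 2·1273·0.068² = 11.7727.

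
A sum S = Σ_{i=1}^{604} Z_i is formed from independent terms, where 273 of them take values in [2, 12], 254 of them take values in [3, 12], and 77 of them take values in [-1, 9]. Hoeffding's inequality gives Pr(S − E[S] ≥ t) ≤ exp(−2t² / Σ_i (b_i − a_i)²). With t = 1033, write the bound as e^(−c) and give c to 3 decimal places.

Σ(b_i − a_i)² = 273·10² + 254·9² + 77·10² = 55574.
c = 2t² / 55574 = 2·1033² / 55574 = 38.4025.

38.402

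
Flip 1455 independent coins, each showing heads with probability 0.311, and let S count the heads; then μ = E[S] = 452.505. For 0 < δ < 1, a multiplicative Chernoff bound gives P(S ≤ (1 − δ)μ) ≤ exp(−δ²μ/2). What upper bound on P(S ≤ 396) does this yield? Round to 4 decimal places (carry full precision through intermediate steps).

Write 396 = (1 − δ)μ, so δ = 1 − 396/452.505 = 0.1248715…
Then the exponent is δ²μ/2 = (μ − 396)²/(2μ) = 3.527933.
Bound = exp(−3.527933) = 0.02937.

0.0294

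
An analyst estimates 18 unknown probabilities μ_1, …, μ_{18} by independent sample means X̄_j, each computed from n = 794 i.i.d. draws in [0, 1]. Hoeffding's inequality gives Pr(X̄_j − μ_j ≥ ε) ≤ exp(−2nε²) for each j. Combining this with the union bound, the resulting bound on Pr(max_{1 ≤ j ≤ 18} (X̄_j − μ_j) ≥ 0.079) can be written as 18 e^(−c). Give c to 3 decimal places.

Union bound over the 18 events: Pr(max_{1 ≤ j ≤ 18} (X̄_j − μ_j) ≥ 0.079) ≤ 18·exp(−2nε²) = 18 exp(−2·794·0.079²).
So c = 2·794·0.079² = 9.9107.

9.911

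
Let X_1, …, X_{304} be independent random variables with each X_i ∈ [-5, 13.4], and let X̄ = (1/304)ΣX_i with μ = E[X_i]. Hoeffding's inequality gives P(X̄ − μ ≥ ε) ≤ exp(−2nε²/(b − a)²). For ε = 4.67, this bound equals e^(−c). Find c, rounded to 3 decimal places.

c = 2nε²/(b − a)² = 2·304·4.67² / 18.4² = 39.1653.

39.165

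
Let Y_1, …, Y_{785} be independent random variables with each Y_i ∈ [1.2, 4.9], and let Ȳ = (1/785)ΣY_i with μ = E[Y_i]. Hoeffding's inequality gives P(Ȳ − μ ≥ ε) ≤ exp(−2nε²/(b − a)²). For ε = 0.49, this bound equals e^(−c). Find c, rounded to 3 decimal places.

27.535

c = 2nε²/(b − a)² = 2·785·0.49² / 3.7² = 27.5352.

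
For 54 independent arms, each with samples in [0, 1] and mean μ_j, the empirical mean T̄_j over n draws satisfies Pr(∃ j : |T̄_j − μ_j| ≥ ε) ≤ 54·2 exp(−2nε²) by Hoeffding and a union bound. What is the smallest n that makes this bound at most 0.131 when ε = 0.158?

Need 2·54·exp(−2nε²) ≤ 0.131, i.e. exp(−2nε²) ≤ 0.131/108.
So 2nε² ≥ ln(108/0.131) = 6.714689.
Hence n ≥ 6.714689/(2·0.158²) = 134.487.
The smallest integer n is 135.

135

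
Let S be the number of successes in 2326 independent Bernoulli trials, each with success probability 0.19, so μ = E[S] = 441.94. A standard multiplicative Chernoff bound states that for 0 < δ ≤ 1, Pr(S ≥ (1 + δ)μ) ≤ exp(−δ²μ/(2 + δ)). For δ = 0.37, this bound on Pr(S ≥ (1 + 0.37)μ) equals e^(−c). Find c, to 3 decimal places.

c = δ²μ/(2 + δ) = 0.37²·441.94/(2 + 0.37) = 25.5281.

25.528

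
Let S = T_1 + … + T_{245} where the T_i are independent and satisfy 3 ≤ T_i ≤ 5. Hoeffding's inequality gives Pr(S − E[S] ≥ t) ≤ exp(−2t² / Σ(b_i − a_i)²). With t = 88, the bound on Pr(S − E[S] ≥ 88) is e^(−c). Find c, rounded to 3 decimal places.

Σ(b_i − a_i)² = 245·(2)² = 980.
c = 2t²/980 = 2·88²/980 = 15.8041.

15.804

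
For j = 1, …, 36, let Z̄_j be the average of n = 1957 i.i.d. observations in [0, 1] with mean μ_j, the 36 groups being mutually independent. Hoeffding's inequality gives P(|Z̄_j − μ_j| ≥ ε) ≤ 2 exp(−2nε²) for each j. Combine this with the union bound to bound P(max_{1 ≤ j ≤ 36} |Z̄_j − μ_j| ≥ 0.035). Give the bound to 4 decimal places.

0.5957

Per-experiment Hoeffding bound: 2·exp(−2·1957·0.035²) = 2·exp(−4.79465) = 0.016548.
Union bound over 36 events: 36·0.016548 = 0.59572.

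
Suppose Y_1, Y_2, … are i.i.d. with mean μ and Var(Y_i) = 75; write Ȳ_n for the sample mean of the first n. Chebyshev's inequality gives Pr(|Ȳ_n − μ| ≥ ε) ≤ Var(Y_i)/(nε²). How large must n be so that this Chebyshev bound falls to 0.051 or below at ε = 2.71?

Require 75/(n·2.71²) ≤ 0.051, i.e. n ≥ 75/(0.051·2.71²) = 200.241.
The smallest integer n is 201.

201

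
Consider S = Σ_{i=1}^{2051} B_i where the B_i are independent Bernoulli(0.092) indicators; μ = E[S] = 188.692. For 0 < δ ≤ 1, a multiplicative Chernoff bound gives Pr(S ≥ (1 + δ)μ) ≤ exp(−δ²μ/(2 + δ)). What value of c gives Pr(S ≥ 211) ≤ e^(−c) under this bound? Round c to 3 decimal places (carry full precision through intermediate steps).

Write 211 = (1 + δ)μ, so δ = 211/188.692 − 1 = 0.1182244…
Then the exponent is δ²μ/(2 + δ) = (211 − μ)² / (μ·(2 + δ)) = 1.245076.

1.245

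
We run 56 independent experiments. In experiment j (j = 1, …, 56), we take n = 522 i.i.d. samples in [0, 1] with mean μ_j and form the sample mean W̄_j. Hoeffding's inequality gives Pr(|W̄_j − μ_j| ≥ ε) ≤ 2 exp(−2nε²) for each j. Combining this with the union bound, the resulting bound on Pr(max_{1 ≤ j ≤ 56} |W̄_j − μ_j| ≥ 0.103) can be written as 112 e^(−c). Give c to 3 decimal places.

11.076

Union bound over the 56 events: Pr(max_{1 ≤ j ≤ 56} |W̄_j − μ_j| ≥ 0.103) ≤ 56·2·exp(−2nε²) = 112 exp(−2·522·0.103²).
So c = 2·522·0.103² = 11.0758.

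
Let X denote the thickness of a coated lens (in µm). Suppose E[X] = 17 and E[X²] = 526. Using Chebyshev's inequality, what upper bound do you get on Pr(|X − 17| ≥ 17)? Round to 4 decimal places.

0.8201

Var(X) = E[X²] − (E[X])² = 526 − 289 = 237.
Chebyshev's inequality: Pr(|X − μ| ≥ t) ≤ Var(X)/t² = 237/289 = 0.8201.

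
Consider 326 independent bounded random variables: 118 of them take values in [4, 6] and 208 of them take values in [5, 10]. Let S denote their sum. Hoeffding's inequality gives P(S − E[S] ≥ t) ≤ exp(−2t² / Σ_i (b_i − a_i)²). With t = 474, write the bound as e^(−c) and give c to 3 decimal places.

Σ(b_i − a_i)² = 118·2² + 208·5² = 5672.
c = 2t² / 5672 = 2·474² / 5672 = 79.2228.

79.223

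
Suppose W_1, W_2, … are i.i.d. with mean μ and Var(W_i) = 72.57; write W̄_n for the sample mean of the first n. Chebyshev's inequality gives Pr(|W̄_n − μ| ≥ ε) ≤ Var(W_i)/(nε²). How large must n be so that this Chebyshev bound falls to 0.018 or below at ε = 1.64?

Require 72.57/(n·1.64²) ≤ 0.018, i.e. n ≥ 72.57/(0.018·1.64²) = 1498.984.
The smallest integer n is 1499.

1499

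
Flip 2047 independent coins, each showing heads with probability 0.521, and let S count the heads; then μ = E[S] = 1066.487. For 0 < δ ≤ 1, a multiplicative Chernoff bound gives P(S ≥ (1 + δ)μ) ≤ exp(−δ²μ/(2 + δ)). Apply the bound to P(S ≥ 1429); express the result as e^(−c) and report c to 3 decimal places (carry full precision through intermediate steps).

Write 1429 = (1 + δ)μ, so δ = 1429/1066.487 − 1 = 0.3399132…
Then the exponent is δ²μ/(2 + δ) = (1429 − μ)² / (μ·(2 + δ)) = 52.661334.

52.661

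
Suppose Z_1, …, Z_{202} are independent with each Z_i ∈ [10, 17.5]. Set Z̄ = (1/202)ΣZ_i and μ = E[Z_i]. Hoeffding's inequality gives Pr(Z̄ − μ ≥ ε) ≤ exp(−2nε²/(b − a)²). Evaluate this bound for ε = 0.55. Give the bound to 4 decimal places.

Exponent: 2nε²/(b − a)² = 2·202·0.55² / 7.5² = 2.17262.
Bound = exp(−2.17262) = 0.11388.

0.1139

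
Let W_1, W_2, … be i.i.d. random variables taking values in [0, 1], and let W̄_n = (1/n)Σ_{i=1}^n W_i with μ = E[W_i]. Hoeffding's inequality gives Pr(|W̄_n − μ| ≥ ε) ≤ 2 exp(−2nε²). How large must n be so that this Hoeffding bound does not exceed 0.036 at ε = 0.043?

Require 2·exp(−2nε²) ≤ 0.036, i.e. 2nε² ≥ ln(2/0.036) = 4.017384.
So n ≥ 4.017384 / (2·0.043²) = 1086.367.
The smallest integer n is 1087.

1087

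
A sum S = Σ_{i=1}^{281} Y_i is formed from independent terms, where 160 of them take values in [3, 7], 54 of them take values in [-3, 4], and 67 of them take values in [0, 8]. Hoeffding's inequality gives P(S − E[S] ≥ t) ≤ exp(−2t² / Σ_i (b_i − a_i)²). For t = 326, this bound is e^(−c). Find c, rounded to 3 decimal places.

22.388

Σ(b_i − a_i)² = 160·4² + 54·7² + 67·8² = 9494.
c = 2t² / 9494 = 2·326² / 9494 = 22.3880.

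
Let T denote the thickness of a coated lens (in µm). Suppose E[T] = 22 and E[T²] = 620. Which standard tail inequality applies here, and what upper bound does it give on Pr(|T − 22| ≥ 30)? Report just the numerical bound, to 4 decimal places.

0.1511

The first two moments determine the variance, so Chebyshev's inequality is the sharpest standard bound available.
Var(T) = E[T²] − (E[T])² = 620 − 484 = 136.
Chebyshev's inequality: Pr(|T − μ| ≥ t) ≤ Var(T)/t² = 136/900 = 0.1511.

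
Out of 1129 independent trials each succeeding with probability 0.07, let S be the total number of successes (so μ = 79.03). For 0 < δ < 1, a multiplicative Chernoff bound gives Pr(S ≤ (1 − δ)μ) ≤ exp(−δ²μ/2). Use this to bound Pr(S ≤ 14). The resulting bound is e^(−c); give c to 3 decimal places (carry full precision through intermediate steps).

Write 14 = (1 − δ)μ, so δ = 1 − 14/79.03 = 0.8228521…
Then the exponent is δ²μ/2 = (μ − 14)²/(2μ) = 26.755035.

26.755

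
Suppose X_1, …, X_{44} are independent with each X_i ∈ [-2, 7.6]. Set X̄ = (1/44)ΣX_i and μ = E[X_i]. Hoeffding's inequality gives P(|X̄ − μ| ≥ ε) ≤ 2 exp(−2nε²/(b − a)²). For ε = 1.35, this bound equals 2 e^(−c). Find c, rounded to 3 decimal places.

1.740

c = 2nε²/(b − a)² = 2·44·1.35² / 9.6² = 1.7402.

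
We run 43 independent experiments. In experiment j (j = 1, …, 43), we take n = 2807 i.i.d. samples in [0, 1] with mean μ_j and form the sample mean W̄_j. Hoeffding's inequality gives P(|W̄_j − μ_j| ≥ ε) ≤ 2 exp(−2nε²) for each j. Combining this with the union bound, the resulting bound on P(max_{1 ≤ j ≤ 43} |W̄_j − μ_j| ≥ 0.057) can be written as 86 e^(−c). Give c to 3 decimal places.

18.240

Union bound over the 43 events: P(max_{1 ≤ j ≤ 43} |W̄_j − μ_j| ≥ 0.057) ≤ 43·2·exp(−2nε²) = 86 exp(−2·2807·0.057²).
So c = 2·2807·0.057² = 18.2399.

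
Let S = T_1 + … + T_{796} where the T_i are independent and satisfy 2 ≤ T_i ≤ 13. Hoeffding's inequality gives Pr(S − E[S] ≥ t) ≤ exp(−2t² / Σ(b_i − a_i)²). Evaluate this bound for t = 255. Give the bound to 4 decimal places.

Σ(b_i − a_i)² = 796·(11)² = 96316.
Exponent = 2·255²/96316 = 1.3502.
Bound = exp(−1.3502) = 0.25918.

0.2592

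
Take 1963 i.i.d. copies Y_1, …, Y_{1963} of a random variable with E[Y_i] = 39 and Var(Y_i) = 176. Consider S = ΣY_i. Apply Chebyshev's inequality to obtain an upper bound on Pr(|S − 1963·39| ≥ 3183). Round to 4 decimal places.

0.0341

Var(S) = n·Var(Y_i) = 1963·176 = 345488.
Chebyshev: Pr(|S − 1963·39| ≥ 3183) ≤ Var(S)/3183² = 345488/10131489 = 0.0341.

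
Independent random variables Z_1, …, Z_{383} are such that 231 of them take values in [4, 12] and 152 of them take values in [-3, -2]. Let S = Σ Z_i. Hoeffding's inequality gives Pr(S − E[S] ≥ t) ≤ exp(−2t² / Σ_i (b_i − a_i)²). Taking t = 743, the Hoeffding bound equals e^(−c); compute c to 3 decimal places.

73.922

Σ(b_i − a_i)² = 231·8² + 152·1² = 14936.
c = 2t² / 14936 = 2·743² / 14936 = 73.9219.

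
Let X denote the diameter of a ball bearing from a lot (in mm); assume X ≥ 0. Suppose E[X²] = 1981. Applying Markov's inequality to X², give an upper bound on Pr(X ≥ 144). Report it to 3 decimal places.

Since X ≥ 0, the event {X ≥ 144} is the same as {X² ≥ 20736}.
Markov's inequality applied to X² gives Pr(X² ≥ 20736) ≤ E[X²]/20736 = 1981/20736 = 0.0955.

0.096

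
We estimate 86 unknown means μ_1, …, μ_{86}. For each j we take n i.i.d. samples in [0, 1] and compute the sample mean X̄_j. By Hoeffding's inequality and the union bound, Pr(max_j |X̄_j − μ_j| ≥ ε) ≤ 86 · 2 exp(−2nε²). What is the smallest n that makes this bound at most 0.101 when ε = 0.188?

106

Need 2·86·exp(−2nε²) ≤ 0.101, i.e. exp(−2nε²) ≤ 0.101/172.
So 2nε² ≥ ln(172/0.101) = 7.440129.
Hence n ≥ 7.440129/(2·0.188²) = 105.253.
The smallest integer n is 106.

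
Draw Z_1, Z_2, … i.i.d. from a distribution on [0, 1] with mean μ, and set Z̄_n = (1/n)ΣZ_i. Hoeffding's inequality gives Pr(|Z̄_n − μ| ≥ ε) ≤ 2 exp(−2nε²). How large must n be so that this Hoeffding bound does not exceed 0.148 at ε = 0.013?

7704

Require 2·exp(−2nε²) ≤ 0.148, i.e. 2nε² ≥ ln(2/0.148) = 2.603690.
So n ≥ 2.603690 / (2·0.013²) = 7703.225.
The smallest integer n is 7704.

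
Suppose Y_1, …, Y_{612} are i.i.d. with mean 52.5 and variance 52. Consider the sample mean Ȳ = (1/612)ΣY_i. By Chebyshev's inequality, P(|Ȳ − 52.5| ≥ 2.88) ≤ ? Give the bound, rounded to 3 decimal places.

Var(Ȳ) = Var(Y_i)/n = 52/612 = 0.084967.
Chebyshev: P(|Ȳ − 52.5| ≥ 2.88) ≤ Var(Ȳ)/(2.88)² = 52/(612·2.88²) = 0.0102.

0.010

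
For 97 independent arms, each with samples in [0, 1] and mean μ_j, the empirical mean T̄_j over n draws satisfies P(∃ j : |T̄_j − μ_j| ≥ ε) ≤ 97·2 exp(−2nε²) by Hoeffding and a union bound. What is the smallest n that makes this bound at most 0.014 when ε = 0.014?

Need 2·97·exp(−2nε²) ≤ 0.014, i.e. exp(−2nε²) ≤ 0.014/194.
So 2nε² ≥ ln(194/0.014) = 9.536556.
Hence n ≥ 9.536556/(2·0.014²) = 24327.949.
The smallest integer n is 24328.

24328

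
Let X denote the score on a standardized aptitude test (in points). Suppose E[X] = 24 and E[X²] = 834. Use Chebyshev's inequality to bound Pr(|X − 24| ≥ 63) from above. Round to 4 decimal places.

Var(X) = E[X²] − (E[X])² = 834 − 576 = 258.
Chebyshev's inequality: Pr(|X − μ| ≥ t) ≤ Var(X)/t² = 258/3969 = 0.0650.

0.0650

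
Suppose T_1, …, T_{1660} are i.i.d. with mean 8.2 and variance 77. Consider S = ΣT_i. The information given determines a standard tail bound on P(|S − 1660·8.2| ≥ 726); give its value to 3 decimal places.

0.243

With mean and variance of each term known, Chebyshev's inequality bounds the deviation of the sum (or sample mean).
Var(S) = n·Var(T_i) = 1660·77 = 127820.
Chebyshev: P(|S − 1660·8.2| ≥ 726) ≤ Var(S)/726² = 127820/527076 = 0.2425.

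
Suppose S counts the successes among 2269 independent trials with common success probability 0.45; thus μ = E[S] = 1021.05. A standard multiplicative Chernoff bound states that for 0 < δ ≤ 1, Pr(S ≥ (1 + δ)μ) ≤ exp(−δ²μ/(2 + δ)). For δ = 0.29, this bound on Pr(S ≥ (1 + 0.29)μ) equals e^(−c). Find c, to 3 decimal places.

c = δ²μ/(2 + δ) = 0.29²·1021.05/(2 + 0.29) = 37.4979.

37.498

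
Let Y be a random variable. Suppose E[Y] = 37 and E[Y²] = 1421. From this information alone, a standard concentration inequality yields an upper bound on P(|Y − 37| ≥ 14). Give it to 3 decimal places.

0.265

The first two moments determine the variance, so Chebyshev's inequality is the sharpest standard bound available.
Var(Y) = E[Y²] − (E[Y])² = 1421 − 1369 = 52.
Chebyshev's inequality: P(|Y − μ| ≥ t) ≤ Var(Y)/t² = 52/196 = 0.2653.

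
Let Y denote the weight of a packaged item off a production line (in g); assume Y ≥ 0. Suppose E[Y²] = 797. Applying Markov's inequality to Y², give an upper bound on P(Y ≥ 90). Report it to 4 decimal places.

0.0984

Since Y ≥ 0, the event {Y ≥ 90} is the same as {Y² ≥ 8100}.
Markov's inequality applied to Y² gives P(Y² ≥ 8100) ≤ E[Y²]/8100 = 797/8100 = 0.0984.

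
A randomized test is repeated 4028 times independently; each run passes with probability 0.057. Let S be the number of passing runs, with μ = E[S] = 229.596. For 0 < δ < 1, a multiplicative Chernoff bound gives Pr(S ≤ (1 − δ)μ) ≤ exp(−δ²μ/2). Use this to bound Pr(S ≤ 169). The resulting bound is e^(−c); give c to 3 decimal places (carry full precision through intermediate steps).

7.996

Write 169 = (1 − δ)μ, so δ = 1 − 169/229.596 = 0.2639245…
Then the exponent is δ²μ/2 = (μ − 169)²/(2μ) = 7.996383.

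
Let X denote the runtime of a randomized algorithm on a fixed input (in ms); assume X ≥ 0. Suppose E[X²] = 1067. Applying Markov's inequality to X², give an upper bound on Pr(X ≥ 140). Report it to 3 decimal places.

Since X ≥ 0, the event {X ≥ 140} is the same as {X² ≥ 19600}.
Markov's inequality applied to X² gives Pr(X² ≥ 19600) ≤ E[X²]/19600 = 1067/19600 = 0.0544.

0.054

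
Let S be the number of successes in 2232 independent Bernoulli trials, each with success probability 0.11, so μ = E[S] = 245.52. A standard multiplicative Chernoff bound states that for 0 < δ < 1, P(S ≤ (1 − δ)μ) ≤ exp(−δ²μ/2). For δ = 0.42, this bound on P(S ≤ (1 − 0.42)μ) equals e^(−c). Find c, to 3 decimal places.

21.655

c = δ²μ/2 = 0.42²·245.52/2 = 21.6549.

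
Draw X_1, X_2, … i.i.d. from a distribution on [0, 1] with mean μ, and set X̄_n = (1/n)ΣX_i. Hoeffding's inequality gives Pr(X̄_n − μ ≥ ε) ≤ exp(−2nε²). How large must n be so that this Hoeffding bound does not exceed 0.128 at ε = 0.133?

Require exp(−2nε²) ≤ 0.128, i.e. 2nε² ≥ ln(1/0.128) = 2.055725.
So n ≥ 2.055725 / (2·0.133²) = 58.107.
The smallest integer n is 59.

59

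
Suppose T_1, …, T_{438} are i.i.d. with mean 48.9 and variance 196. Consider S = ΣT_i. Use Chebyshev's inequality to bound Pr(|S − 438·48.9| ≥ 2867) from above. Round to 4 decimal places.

Var(S) = n·Var(T_i) = 438·196 = 85848.
Chebyshev: Pr(|S − 438·48.9| ≥ 2867) ≤ Var(S)/2867² = 85848/8219689 = 0.0104.

0.0104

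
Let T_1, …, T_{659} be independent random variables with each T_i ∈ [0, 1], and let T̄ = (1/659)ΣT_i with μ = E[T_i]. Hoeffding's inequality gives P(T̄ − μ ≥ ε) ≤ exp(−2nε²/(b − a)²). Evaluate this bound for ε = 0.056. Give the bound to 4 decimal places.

Exponent: 2nε²/(b − a)² = 2·659·0.056² / 1² = 4.13325.
Bound = exp(−4.13325) = 0.01603.

0.0160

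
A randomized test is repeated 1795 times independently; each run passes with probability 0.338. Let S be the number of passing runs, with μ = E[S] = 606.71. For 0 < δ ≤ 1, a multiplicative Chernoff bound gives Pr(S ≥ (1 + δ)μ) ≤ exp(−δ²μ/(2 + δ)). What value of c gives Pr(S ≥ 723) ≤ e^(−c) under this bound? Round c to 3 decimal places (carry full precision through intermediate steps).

10.170

Write 723 = (1 + δ)μ, so δ = 723/606.71 − 1 = 0.1916731…
Then the exponent is δ²μ/(2 + δ) = (723 − μ)² / (μ·(2 + δ)) = 10.170160.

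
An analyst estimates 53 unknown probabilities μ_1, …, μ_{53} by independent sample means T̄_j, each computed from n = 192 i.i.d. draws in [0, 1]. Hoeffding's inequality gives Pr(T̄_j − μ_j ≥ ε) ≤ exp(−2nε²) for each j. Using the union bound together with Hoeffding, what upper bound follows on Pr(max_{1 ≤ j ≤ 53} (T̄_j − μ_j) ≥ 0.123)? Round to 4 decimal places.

0.1589

Per-experiment Hoeffding bound: exp(−2·192·0.123²) = exp(−5.80954) = 0.0029988.
Union bound over 53 events: 53·0.0029988 = 0.15894.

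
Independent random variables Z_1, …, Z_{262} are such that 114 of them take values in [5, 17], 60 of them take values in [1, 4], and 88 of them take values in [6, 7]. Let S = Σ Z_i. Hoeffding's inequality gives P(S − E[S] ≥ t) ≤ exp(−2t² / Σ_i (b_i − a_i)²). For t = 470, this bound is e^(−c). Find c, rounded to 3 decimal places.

25.921

Σ(b_i − a_i)² = 114·12² + 60·3² + 88·1² = 17044.
c = 2t² / 17044 = 2·470² / 17044 = 25.9211.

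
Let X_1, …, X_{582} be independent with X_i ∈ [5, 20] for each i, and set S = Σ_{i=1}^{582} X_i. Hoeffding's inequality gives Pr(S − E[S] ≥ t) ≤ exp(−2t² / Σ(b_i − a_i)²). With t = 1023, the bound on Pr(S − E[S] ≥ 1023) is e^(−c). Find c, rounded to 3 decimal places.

15.984

Σ(b_i − a_i)² = 582·(15)² = 130950.
c = 2t²/130950 = 2·1023²/130950 = 15.9836.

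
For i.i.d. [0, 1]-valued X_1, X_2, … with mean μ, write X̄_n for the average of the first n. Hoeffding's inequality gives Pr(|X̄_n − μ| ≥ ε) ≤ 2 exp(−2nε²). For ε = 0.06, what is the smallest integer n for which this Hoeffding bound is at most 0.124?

387

Require 2·exp(−2nε²) ≤ 0.124, i.e. 2nε² ≥ ln(2/0.124) = 2.780621.
So n ≥ 2.780621 / (2·0.06²) = 386.197.
The smallest integer n is 387.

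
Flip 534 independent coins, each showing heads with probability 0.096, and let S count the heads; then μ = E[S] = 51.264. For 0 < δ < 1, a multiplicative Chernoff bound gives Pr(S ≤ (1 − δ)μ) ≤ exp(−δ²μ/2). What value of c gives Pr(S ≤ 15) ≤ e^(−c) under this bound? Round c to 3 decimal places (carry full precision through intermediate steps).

Write 15 = (1 − δ)μ, so δ = 1 − 15/51.264 = 0.707397…
Then the exponent is δ²μ/2 = (μ − 15)²/(2μ) = 12.826522.

12.827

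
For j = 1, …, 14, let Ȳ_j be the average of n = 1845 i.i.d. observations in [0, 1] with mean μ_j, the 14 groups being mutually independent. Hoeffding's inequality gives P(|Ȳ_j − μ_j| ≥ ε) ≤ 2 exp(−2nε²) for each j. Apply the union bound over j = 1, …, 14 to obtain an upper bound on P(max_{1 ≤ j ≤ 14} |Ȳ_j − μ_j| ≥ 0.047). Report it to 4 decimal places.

Per-experiment Hoeffding bound: 2·exp(−2·1845·0.047²) = 2·exp(−8.15121) = 0.00057677.
Union bound over 14 events: 14·0.00057677 = 0.00807.

0.0081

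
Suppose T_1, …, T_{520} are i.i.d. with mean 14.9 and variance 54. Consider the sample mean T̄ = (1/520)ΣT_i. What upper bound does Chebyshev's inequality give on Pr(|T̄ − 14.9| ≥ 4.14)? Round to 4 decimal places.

Var(T̄) = Var(T_i)/n = 54/520 = 0.10385.
Chebyshev: Pr(|T̄ − 14.9| ≥ 4.14) ≤ Var(T̄)/(4.14)² = 54/(520·4.14²) = 0.0061.

0.0061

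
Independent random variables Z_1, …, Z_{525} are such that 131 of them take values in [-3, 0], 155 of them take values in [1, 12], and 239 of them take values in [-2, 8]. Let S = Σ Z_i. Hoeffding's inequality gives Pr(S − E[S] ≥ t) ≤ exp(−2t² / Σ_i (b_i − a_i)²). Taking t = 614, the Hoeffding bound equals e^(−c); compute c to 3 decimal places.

17.201

Σ(b_i − a_i)² = 131·3² + 155·11² + 239·10² = 43834.
c = 2t² / 43834 = 2·614² / 43834 = 17.2011.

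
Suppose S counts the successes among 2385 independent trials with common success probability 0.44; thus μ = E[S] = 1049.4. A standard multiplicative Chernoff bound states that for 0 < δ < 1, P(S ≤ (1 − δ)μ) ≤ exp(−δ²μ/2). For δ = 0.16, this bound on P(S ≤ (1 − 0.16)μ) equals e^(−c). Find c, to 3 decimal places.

c = δ²μ/2 = 0.16²·1049.4/2 = 13.4323.

13.432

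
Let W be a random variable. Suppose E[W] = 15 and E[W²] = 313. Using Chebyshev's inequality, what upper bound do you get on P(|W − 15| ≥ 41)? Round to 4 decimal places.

Var(W) = E[W²] − (E[W])² = 313 − 225 = 88.
Chebyshev's inequality: P(|W − μ| ≥ t) ≤ Var(W)/t² = 88/1681 = 0.0523.

0.0523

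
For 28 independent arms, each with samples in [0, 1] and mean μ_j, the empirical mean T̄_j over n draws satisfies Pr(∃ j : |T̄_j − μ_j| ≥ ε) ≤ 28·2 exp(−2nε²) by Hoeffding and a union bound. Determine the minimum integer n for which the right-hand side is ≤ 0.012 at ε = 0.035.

Need 2·28·exp(−2nε²) ≤ 0.012, i.e. exp(−2nε²) ≤ 0.012/56.
So 2nε² ≥ ln(56/0.012) = 8.448200.
Hence n ≥ 8.448200/(2·0.035²) = 3448.245.
The smallest integer n is 3449.

3449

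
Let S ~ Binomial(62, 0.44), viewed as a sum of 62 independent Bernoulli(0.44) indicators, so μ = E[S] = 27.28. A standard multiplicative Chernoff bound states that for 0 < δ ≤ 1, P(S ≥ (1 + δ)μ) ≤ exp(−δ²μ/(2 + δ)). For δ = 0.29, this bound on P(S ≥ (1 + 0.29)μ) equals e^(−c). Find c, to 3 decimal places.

1.002

c = δ²μ/(2 + δ) = 0.29²·27.28/(2 + 0.29) = 1.0019.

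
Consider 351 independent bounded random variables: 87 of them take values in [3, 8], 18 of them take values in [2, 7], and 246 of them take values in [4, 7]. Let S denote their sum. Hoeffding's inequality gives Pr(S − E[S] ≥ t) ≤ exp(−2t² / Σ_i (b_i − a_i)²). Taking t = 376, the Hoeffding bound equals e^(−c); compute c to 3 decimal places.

Σ(b_i − a_i)² = 87·5² + 18·5² + 246·3² = 4839.
c = 2t² / 4839 = 2·376² / 4839 = 58.4319.

58.432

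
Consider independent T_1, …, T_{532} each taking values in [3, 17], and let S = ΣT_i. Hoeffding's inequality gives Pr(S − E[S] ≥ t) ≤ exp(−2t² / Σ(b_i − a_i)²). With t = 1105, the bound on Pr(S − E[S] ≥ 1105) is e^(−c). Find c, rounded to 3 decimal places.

23.420

Σ(b_i − a_i)² = 532·(14)² = 104272.
c = 2t²/104272 = 2·1105²/104272 = 23.4200.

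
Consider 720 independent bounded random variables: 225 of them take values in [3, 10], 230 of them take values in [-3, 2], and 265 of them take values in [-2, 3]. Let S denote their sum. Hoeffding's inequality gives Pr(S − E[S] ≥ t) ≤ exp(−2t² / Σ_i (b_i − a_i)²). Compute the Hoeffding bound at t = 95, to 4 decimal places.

0.4624

Σ(b_i − a_i)² = 225·7² + 230·5² + 265·5² = 23400.
Exponent = 2·95² / 23400 = 0.77137.
Bound = exp(−0.77137) = 0.46238.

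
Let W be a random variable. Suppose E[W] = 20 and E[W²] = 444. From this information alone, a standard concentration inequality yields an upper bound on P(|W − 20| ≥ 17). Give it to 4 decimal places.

The first two moments determine the variance, so Chebyshev's inequality is the sharpest standard bound available.
Var(W) = E[W²] − (E[W])² = 444 − 400 = 44.
Chebyshev's inequality: P(|W − μ| ≥ t) ≤ Var(W)/t² = 44/289 = 0.1522.

0.1522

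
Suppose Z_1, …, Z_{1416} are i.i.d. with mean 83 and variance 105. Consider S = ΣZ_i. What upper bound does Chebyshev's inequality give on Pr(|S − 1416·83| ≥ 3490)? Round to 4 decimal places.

0.0122

Var(S) = n·Var(Z_i) = 1416·105 = 148680.
Chebyshev: Pr(|S − 1416·83| ≥ 3490) ≤ Var(S)/3490² = 148680/12180100 = 0.0122.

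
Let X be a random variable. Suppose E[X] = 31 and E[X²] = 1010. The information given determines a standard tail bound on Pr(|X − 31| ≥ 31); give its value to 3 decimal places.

The first two moments determine the variance, so Chebyshev's inequality is the sharpest standard bound available.
Var(X) = E[X²] − (E[X])² = 1010 − 961 = 49.
Chebyshev's inequality: Pr(|X − μ| ≥ t) ≤ Var(X)/t² = 49/961 = 0.0510.

0.051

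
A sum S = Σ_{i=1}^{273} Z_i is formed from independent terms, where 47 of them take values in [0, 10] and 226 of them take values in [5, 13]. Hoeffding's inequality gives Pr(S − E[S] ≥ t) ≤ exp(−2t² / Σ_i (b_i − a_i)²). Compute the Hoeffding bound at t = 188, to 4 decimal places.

0.0250

Σ(b_i − a_i)² = 47·10² + 226·8² = 19164.
Exponent = 2·188² / 19164 = 3.68858.
Bound = exp(−3.68858) = 0.02501.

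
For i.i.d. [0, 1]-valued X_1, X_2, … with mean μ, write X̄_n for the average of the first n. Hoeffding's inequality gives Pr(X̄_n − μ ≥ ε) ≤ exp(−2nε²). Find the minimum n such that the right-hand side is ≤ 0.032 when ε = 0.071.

Require exp(−2nε²) ≤ 0.032, i.e. 2nε² ≥ ln(1/0.032) = 3.442019.
So n ≥ 3.442019 / (2·0.071²) = 341.402.
The smallest integer n is 342.

342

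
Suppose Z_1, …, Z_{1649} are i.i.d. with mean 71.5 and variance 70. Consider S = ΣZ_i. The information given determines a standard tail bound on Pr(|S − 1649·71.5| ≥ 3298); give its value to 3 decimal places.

With mean and variance of each term known, Chebyshev's inequality bounds the deviation of the sum (or sample mean).
Var(S) = n·Var(Z_i) = 1649·70 = 115430.
Chebyshev: Pr(|S − 1649·71.5| ≥ 3298) ≤ Var(S)/3298² = 115430/10876804 = 0.0106.

0.011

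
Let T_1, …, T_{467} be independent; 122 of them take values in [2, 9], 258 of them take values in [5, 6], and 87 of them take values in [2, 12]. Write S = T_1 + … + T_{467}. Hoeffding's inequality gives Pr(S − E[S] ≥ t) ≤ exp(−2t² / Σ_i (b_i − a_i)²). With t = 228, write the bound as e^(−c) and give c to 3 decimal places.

Σ(b_i − a_i)² = 122·7² + 258·1² + 87·10² = 14936.
c = 2t² / 14936 = 2·228² / 14936 = 6.9609.

6.961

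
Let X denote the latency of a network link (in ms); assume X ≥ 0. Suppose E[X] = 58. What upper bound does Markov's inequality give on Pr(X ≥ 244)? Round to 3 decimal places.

0.238

Markov's inequality: for a non-negative random variable, Pr(X ≥ a) ≤ E[X]/a.
Here E[X] = 58 and a = 244, so the bound is 58/244 = 0.2377.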